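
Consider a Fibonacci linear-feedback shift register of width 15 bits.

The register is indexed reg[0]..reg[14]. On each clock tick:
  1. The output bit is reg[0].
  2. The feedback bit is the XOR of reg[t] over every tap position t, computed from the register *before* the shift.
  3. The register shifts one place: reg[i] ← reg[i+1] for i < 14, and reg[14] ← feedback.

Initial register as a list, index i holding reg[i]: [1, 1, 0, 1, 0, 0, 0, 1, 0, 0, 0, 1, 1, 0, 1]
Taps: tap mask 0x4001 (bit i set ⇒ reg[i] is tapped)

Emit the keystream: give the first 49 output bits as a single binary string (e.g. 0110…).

1101000100011010110000111101100100000101001000111

k : reg_k → out_k, fb_k
0: 110100010001101 → 1, fb=0
1: 101000100011010 → 1, fb=1
2: 010001000110101 → 0, fb=1
3: 100010001101011 → 1, fb=0
4: 000100011010110 → 0, fb=0
5: 001000110101100 → 0, fb=0
6: 010001101011000 → 0, fb=0
7: 100011010110000 → 1, fb=1
8: 000110101100001 → 0, fb=1
9: 001101011000011 → 0, fb=1
10: 011010110000111 → 0, fb=1
11: 110101100001111 → 1, fb=0
12: 101011000011110 → 1, fb=1
13: 010110000111101 → 0, fb=1
14: 101100001111011 → 1, fb=0
15: 011000011110110 → 0, fb=0
16: 110000111101100 → 1, fb=1
17: 100001111011001 → 1, fb=0
18: 000011110110010 → 0, fb=0
19: 000111101100100 → 0, fb=0
20: 001111011001000 → 0, fb=0
21: 011110110010000 → 0, fb=0
22: 111101100100000 → 1, fb=1
23: 111011001000001 → 1, fb=0
24: 110110010000010 → 1, fb=1
25: 101100100000101 → 1, fb=0
26: 011001000001010 → 0, fb=0
27: 110010000010100 → 1, fb=1
28: 100100000101001 → 1, fb=0
29: 001000001010010 → 0, fb=0
30: 010000010100100 → 0, fb=0
31: 100000101001000 → 1, fb=1
32: 000001010010001 → 0, fb=1
33: 000010100100011 → 0, fb=1
34: 000101001000111 → 0, fb=1
35: 001010010001111 → 0, fb=1
36: 010100100011111 → 0, fb=1
37: 101001000111111 → 1, fb=0
38: 010010001111110 → 0, fb=0
39: 100100011111100 → 1, fb=1
40: 001000111111001 → 0, fb=1
41: 010001111110011 → 0, fb=1
42: 100011111100111 → 1, fb=0
43: 000111111001110 → 0, fb=0
44: 001111110011100 → 0, fb=0
45: 011111100111000 → 0, fb=0
46: 111111001110000 → 1, fb=1
47: 111110011100001 → 1, fb=0
48: 111100111000010 → 1, fb=1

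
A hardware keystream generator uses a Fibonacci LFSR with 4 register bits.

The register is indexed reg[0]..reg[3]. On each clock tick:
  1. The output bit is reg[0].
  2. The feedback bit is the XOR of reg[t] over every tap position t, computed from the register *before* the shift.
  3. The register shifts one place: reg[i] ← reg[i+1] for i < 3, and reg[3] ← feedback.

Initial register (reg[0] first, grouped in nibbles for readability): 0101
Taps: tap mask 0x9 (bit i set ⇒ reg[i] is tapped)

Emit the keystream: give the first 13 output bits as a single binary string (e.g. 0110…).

step | reg (before) | out | fb
   0 | 0101 | 0 | 1
   1 | 1011 | 1 | 0
   2 | 0110 | 0 | 0
   3 | 1100 | 1 | 1
   4 | 1001 | 1 | 0
   5 | 0010 | 0 | 0
   6 | 0100 | 0 | 0
   7 | 1000 | 1 | 1
   8 | 0001 | 0 | 1
   9 | 0011 | 0 | 1
  10 | 0111 | 0 | 1
  11 | 1111 | 1 | 0
  12 | 1110 | 1 | 1

0101100100011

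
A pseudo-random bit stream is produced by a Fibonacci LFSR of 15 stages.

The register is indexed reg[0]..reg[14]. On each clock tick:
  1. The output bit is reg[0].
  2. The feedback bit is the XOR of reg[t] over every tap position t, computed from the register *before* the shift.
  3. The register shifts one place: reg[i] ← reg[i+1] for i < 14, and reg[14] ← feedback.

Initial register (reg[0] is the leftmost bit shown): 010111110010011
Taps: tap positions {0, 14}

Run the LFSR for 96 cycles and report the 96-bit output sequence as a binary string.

k : reg_k → out_k, fb_k
0: 010111110010011 → 0, fb=1
1: 101111100100111 → 1, fb=0
2: 011111001001110 → 0, fb=0
3: 111110010011100 → 1, fb=1
4: 111100100111001 → 1, fb=0
5: 111001001110010 → 1, fb=1
6: 110010011100101 → 1, fb=0
7: 100100111001010 → 1, fb=1
8: 001001110010101 → 0, fb=1
9: 010011100101011 → 0, fb=1
10: 100111001010111 → 1, fb=0
11: 001110010101110 → 0, fb=0
12: 011100101011100 → 0, fb=0
13: 111001010111000 → 1, fb=1
14: 110010101110001 → 1, fb=0
15: 100101011100010 → 1, fb=1
16: 001010111000101 → 0, fb=1
17: 010101110001011 → 0, fb=1
18: 101011100010111 → 1, fb=0
19: 010111000101110 → 0, fb=0
20: 101110001011100 → 1, fb=1
21: 011100010111001 → 0, fb=1
22: 111000101110011 → 1, fb=0
23: 110001011100110 → 1, fb=1
24: 100010111001101 → 1, fb=0
25: 000101110011010 → 0, fb=0
26: 001011100110100 → 0, fb=0
27: 010111001101000 → 0, fb=0
28: 101110011010000 → 1, fb=1
29: 011100110100001 → 0, fb=1
30: 111001101000011 → 1, fb=0
31: 110011010000110 → 1, fb=1
32: 100110100001101 → 1, fb=0
33: 001101000011010 → 0, fb=0
34: 011010000110100 → 0, fb=0
35: 110100001101000 → 1, fb=1
36: 101000011010001 → 1, fb=0
37: 010000110100010 → 0, fb=0
38: 100001101000100 → 1, fb=1
39: 000011010001001 → 0, fb=1
40: 000110100010011 → 0, fb=1
41: 001101000100111 → 0, fb=1
42: 011010001001111 → 0, fb=1
43: 110100010011111 → 1, fb=0
44: 101000100111110 → 1, fb=1
45: 010001001111101 → 0, fb=1
46: 100010011111011 → 1, fb=0
47: 000100111110110 → 0, fb=0
48: 001001111101100 → 0, fb=0
49: 010011111011000 → 0, fb=0
50: 100111110110000 → 1, fb=1
51: 001111101100001 → 0, fb=1
52: 011111011000011 → 0, fb=1
53: 111110110000111 → 1, fb=0
54: 111101100001110 → 1, fb=1
55: 111011000011101 → 1, fb=0
56: 110110000111010 → 1, fb=1
57: 101100001110101 → 1, fb=0
58: 011000011101010 → 0, fb=0
59: 110000111010100 → 1, fb=1
60: 100001110101001 → 1, fb=0
61: 000011101010010 → 0, fb=0
62: 000111010100100 → 0, fb=0
63: 001110101001000 → 0, fb=0
64: 011101010010000 → 0, fb=0
65: 111010100100000 → 1, fb=1
66: 110101001000001 → 1, fb=0
67: 101010010000010 → 1, fb=1
68: 010100100000101 → 0, fb=1
69: 101001000001011 → 1, fb=0
70: 010010000010110 → 0, fb=0
71: 100100000101100 → 1, fb=1
72: 001000001011001 → 0, fb=1
73: 010000010110011 → 0, fb=1
74: 100000101100111 → 1, fb=0
75: 000001011001110 → 0, fb=0
76: 000010110011100 → 0, fb=0
77: 000101100111000 → 0, fb=0
78: 001011001110000 → 0, fb=0
79: 010110011100000 → 0, fb=0
80: 101100111000000 → 1, fb=1
81: 011001110000001 → 0, fb=1
82: 110011100000011 → 1, fb=0
83: 100111000000110 → 1, fb=1
84: 001110000001101 → 0, fb=1
85: 011100000011011 → 0, fb=1
86: 111000000110111 → 1, fb=0
87: 110000001101110 → 1, fb=1
88: 100000011011101 → 1, fb=0
89: 000000110111010 → 0, fb=0
90: 000001101110100 → 0, fb=0
91: 000011011101000 → 0, fb=0
92: 000110111010000 → 0, fb=0
93: 001101110100000 → 0, fb=0
94: 011011101000000 → 0, fb=0
95: 110111010000000 → 1, fb=1

010111110010011100101011100010111001101000011010001001111101100001110101001000001011001110000001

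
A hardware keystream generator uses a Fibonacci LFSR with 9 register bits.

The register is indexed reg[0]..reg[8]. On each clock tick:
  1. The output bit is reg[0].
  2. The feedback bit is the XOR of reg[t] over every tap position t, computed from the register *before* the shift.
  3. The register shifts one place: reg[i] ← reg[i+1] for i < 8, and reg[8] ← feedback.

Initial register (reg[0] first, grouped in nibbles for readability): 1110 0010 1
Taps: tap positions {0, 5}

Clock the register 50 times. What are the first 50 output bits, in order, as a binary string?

11100010110111001010010000010011001110100011111011

k : reg_k → out_k, fb_k
0: 111000101 → 1, fb=1
1: 110001011 → 1, fb=0
2: 100010110 → 1, fb=1
3: 000101101 → 0, fb=1
4: 001011011 → 0, fb=1
5: 010110111 → 0, fb=0
6: 101101110 → 1, fb=0
7: 011011100 → 0, fb=1
8: 110111001 → 1, fb=0
9: 101110010 → 1, fb=1
10: 011100101 → 0, fb=0
11: 111001010 → 1, fb=0
12: 110010100 → 1, fb=1
13: 100101001 → 1, fb=0
14: 001010010 → 0, fb=0
15: 010100100 → 0, fb=0
16: 101001000 → 1, fb=0
17: 010010000 → 0, fb=0
18: 100100000 → 1, fb=1
19: 001000001 → 0, fb=0
20: 010000010 → 0, fb=0
21: 100000100 → 1, fb=1
22: 000001001 → 0, fb=1
23: 000010011 → 0, fb=0
24: 000100110 → 0, fb=0
25: 001001100 → 0, fb=1
26: 010011001 → 0, fb=1
27: 100110011 → 1, fb=1
28: 001100111 → 0, fb=0
29: 011001110 → 0, fb=1
30: 110011101 → 1, fb=0
31: 100111010 → 1, fb=0
32: 001110100 → 0, fb=0
33: 011101000 → 0, fb=1
34: 111010001 → 1, fb=1
35: 110100011 → 1, fb=1
36: 101000111 → 1, fb=1
37: 010001111 → 0, fb=1
38: 100011111 → 1, fb=0
39: 000111110 → 0, fb=1
40: 001111101 → 0, fb=1
41: 011111011 → 0, fb=1
42: 111110111 → 1, fb=1
43: 111101111 → 1, fb=0
44: 111011110 → 1, fb=0
45: 110111100 → 1, fb=0
46: 101111000 → 1, fb=0
47: 011110000 → 0, fb=0
48: 111100000 → 1, fb=1
49: 111000001 → 1, fb=1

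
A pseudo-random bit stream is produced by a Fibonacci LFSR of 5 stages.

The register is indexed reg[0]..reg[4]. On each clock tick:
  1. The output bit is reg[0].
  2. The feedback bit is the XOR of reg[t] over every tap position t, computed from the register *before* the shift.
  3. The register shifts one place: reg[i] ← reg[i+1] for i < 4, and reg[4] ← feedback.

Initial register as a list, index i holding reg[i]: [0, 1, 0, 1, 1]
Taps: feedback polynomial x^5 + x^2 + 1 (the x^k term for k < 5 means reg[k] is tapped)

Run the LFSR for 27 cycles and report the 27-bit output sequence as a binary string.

010110011111000110111010100

k : reg_k → out_k, fb_k
0: 01011 → 0, fb=0
1: 10110 → 1, fb=0
2: 01100 → 0, fb=1
3: 11001 → 1, fb=1
4: 10011 → 1, fb=1
5: 00111 → 0, fb=1
6: 01111 → 0, fb=1
7: 11111 → 1, fb=0
8: 11110 → 1, fb=0
9: 11100 → 1, fb=0
10: 11000 → 1, fb=1
11: 10001 → 1, fb=1
12: 00011 → 0, fb=0
13: 00110 → 0, fb=1
14: 01101 → 0, fb=1
15: 11011 → 1, fb=1
16: 10111 → 1, fb=0
17: 01110 → 0, fb=1
18: 11101 → 1, fb=0
19: 11010 → 1, fb=1
20: 10101 → 1, fb=0
21: 01010 → 0, fb=0
22: 10100 → 1, fb=0
23: 01000 → 0, fb=0
24: 10000 → 1, fb=1
25: 00001 → 0, fb=0
26: 00010 → 0, fb=0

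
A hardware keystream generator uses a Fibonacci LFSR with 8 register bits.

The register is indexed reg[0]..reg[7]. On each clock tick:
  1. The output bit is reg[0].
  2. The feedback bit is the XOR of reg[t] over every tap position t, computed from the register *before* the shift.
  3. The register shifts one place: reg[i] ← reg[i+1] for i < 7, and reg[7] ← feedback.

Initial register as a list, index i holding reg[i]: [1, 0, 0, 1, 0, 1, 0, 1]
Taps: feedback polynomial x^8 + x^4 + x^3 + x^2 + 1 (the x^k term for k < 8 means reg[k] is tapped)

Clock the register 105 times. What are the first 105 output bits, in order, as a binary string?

100101010011101110110011110111111010011001101010001100000111010101011111001010000100111111110000101111000

step | reg (before) | out | fb
   0 | 10010101 | 1 | 0
   1 | 00101010 | 0 | 0
   2 | 01010100 | 0 | 1
   3 | 10101001 | 1 | 1
   4 | 01010011 | 0 | 1
   5 | 10100111 | 1 | 0
   6 | 01001110 | 0 | 1
   7 | 10011101 | 1 | 1
   8 | 00111011 | 0 | 1
   9 | 01110111 | 0 | 0
  10 | 11101110 | 1 | 1
  11 | 11011101 | 1 | 1
  12 | 10111011 | 1 | 0
  13 | 01110110 | 0 | 0
  14 | 11101100 | 1 | 1
  15 | 11011001 | 1 | 1
  16 | 10110011 | 1 | 1
  17 | 01100111 | 0 | 1
  18 | 11001111 | 1 | 0
  19 | 10011110 | 1 | 1
  20 | 00111101 | 0 | 1
  21 | 01111011 | 0 | 1
  22 | 11110111 | 1 | 1
  23 | 11101111 | 1 | 1
  24 | 11011111 | 1 | 1
  25 | 10111111 | 1 | 0
  26 | 01111110 | 0 | 1
  27 | 11111101 | 1 | 0
  28 | 11111010 | 1 | 0
  29 | 11110100 | 1 | 1
  30 | 11101001 | 1 | 1
  31 | 11010011 | 1 | 0
  32 | 10100110 | 1 | 0
  33 | 01001100 | 0 | 1
  34 | 10011001 | 1 | 1
  35 | 00110011 | 0 | 0
  36 | 01100110 | 0 | 1
  37 | 11001101 | 1 | 0
  38 | 10011010 | 1 | 1
  39 | 00110101 | 0 | 0
  40 | 01101010 | 0 | 0
  41 | 11010100 | 1 | 0
  42 | 10101000 | 1 | 1
  43 | 01010001 | 0 | 1
  44 | 10100011 | 1 | 0
  45 | 01000110 | 0 | 0
  46 | 10001100 | 1 | 0
  47 | 00011000 | 0 | 0
  48 | 00110000 | 0 | 0
  49 | 01100000 | 0 | 1
  50 | 11000001 | 1 | 1
  51 | 10000011 | 1 | 1
  52 | 00000111 | 0 | 0
  53 | 00001110 | 0 | 1
  54 | 00011101 | 0 | 0
  55 | 00111010 | 0 | 1
  56 | 01110101 | 0 | 0
  57 | 11101010 | 1 | 1
  58 | 11010101 | 1 | 0
  59 | 10101010 | 1 | 1
  60 | 01010101 | 0 | 1
  61 | 10101011 | 1 | 1
  62 | 01010111 | 0 | 1
  63 | 10101111 | 1 | 1
  64 | 01011111 | 0 | 0
  65 | 10111110 | 1 | 0
  66 | 01111100 | 0 | 1
  67 | 11111001 | 1 | 0
  68 | 11110010 | 1 | 1
  69 | 11100101 | 1 | 0
  70 | 11001010 | 1 | 0
  71 | 10010100 | 1 | 0
  72 | 00101000 | 0 | 0
  73 | 01010000 | 0 | 1
  74 | 10100001 | 1 | 0
  75 | 01000010 | 0 | 0
  76 | 10000100 | 1 | 1
  77 | 00001001 | 0 | 1
  78 | 00010011 | 0 | 1
  79 | 00100111 | 0 | 1
  80 | 01001111 | 0 | 1
  81 | 10011111 | 1 | 1
  82 | 00111111 | 0 | 1
  83 | 01111111 | 0 | 1
  84 | 11111111 | 1 | 0
  85 | 11111110 | 1 | 0
  86 | 11111100 | 1 | 0
  87 | 11111000 | 1 | 0
  88 | 11110000 | 1 | 1
  89 | 11100001 | 1 | 0
  90 | 11000010 | 1 | 1
  91 | 10000101 | 1 | 1
  92 | 00001011 | 0 | 1
  93 | 00010111 | 0 | 1
  94 | 00101111 | 0 | 0
  95 | 01011110 | 0 | 0
  96 | 10111100 | 1 | 0
  97 | 01111000 | 0 | 1
  98 | 11110001 | 1 | 1
  99 | 11100011 | 1 | 0
 100 | 11000110 | 1 | 1
 101 | 10001101 | 1 | 0
 102 | 00011010 | 0 | 0
 103 | 00110100 | 0 | 0
 104 | 01101000 | 0 | 0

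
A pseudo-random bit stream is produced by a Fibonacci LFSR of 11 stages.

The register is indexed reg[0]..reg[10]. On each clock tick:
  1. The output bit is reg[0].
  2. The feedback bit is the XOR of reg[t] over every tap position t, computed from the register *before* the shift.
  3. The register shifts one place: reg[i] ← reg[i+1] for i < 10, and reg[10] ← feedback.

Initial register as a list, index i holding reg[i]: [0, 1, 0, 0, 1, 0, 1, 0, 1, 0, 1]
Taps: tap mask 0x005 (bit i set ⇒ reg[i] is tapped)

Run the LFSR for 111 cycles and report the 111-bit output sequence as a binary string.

k : reg_k → out_k, fb_k
0: 01001010101 → 0, fb=0
1: 10010101010 → 1, fb=1
2: 00101010101 → 0, fb=1
3: 01010101011 → 0, fb=0
4: 10101010110 → 1, fb=0
5: 01010101100 → 0, fb=0
6: 10101011000 → 1, fb=0
7: 01010110000 → 0, fb=0
8: 10101100000 → 1, fb=0
9: 01011000000 → 0, fb=0
10: 10110000000 → 1, fb=0
11: 01100000000 → 0, fb=1
12: 11000000001 → 1, fb=1
13: 10000000011 → 1, fb=1
14: 00000000111 → 0, fb=0
15: 00000001110 → 0, fb=0
16: 00000011100 → 0, fb=0
17: 00000111000 → 0, fb=0
18: 00001110000 → 0, fb=0
19: 00011100000 → 0, fb=0
20: 00111000000 → 0, fb=1
21: 01110000001 → 0, fb=1
22: 11100000011 → 1, fb=0
23: 11000000110 → 1, fb=1
24: 10000001101 → 1, fb=1
25: 00000011011 → 0, fb=0
26: 00000110110 → 0, fb=0
27: 00001101100 → 0, fb=0
28: 00011011000 → 0, fb=0
29: 00110110000 → 0, fb=1
30: 01101100001 → 0, fb=1
31: 11011000011 → 1, fb=1
32: 10110000111 → 1, fb=0
33: 01100001110 → 0, fb=1
34: 11000011101 → 1, fb=1
35: 10000111011 → 1, fb=1
36: 00001110111 → 0, fb=0
37: 00011101110 → 0, fb=0
38: 00111011100 → 0, fb=1
39: 01110111001 → 0, fb=1
40: 11101110011 → 1, fb=0
41: 11011100110 → 1, fb=1
42: 10111001101 → 1, fb=0
43: 01110011010 → 0, fb=1
44: 11100110101 → 1, fb=0
45: 11001101010 → 1, fb=1
46: 10011010101 → 1, fb=1
47: 00110101011 → 0, fb=1
48: 01101010111 → 0, fb=1
49: 11010101111 → 1, fb=1
50: 10101011111 → 1, fb=0
51: 01010111110 → 0, fb=0
52: 10101111100 → 1, fb=0
53: 01011111000 → 0, fb=0
54: 10111110000 → 1, fb=0
55: 01111100000 → 0, fb=1
56: 11111000001 → 1, fb=0
57: 11110000010 → 1, fb=0
58: 11100000100 → 1, fb=0
59: 11000001000 → 1, fb=1
60: 10000010001 → 1, fb=1
61: 00000100011 → 0, fb=0
62: 00001000110 → 0, fb=0
63: 00010001100 → 0, fb=0
64: 00100011000 → 0, fb=1
65: 01000110001 → 0, fb=0
66: 10001100010 → 1, fb=1
67: 00011000101 → 0, fb=0
68: 00110001010 → 0, fb=1
69: 01100010101 → 0, fb=1
70: 11000101011 → 1, fb=1
71: 10001010111 → 1, fb=1
72: 00010101111 → 0, fb=0
73: 00101011110 → 0, fb=1
74: 01010111101 → 0, fb=0
75: 10101111010 → 1, fb=0
76: 01011110100 → 0, fb=0
77: 10111101000 → 1, fb=0
78: 01111010000 → 0, fb=1
79: 11110100001 → 1, fb=0
80: 11101000010 → 1, fb=0
81: 11010000100 → 1, fb=1
82: 10100001001 → 1, fb=0
83: 01000010010 → 0, fb=0
84: 10000100100 → 1, fb=1
85: 00001001001 → 0, fb=0
86: 00010010010 → 0, fb=0
87: 00100100100 → 0, fb=1
88: 01001001001 → 0, fb=0
89: 10010010010 → 1, fb=1
90: 00100100101 → 0, fb=1
91: 01001001011 → 0, fb=0
92: 10010010110 → 1, fb=1
93: 00100101101 → 0, fb=1
94: 01001011011 → 0, fb=0
95: 10010110110 → 1, fb=1
96: 00101101101 → 0, fb=1
97: 01011011011 → 0, fb=0
98: 10110110110 → 1, fb=0
99: 01101101100 → 0, fb=1
100: 11011011001 → 1, fb=1
101: 10110110011 → 1, fb=0
102: 01101100110 → 0, fb=1
103: 11011001101 → 1, fb=1
104: 10110011011 → 1, fb=0
105: 01100110110 → 0, fb=1
106: 11001101101 → 1, fb=1
107: 10011011011 → 1, fb=1
108: 00110110111 → 0, fb=1
109: 01101101111 → 0, fb=1
110: 11011011111 → 1, fb=1

010010101010110000000011100000011011000011101110011010101111100000100011000101011110100001001001001011011011001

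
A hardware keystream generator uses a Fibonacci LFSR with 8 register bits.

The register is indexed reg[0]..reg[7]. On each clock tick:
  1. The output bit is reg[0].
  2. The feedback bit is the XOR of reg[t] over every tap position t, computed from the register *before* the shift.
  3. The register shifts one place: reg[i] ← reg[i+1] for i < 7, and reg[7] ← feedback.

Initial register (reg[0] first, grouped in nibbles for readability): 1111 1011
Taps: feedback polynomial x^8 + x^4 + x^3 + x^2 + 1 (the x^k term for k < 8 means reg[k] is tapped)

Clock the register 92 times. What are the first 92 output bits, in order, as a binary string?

tick  register→output (feedback)
  0  11111011→1 (0)
  1  11110110→1 (1)
  2  11101101→1 (1)
  3  11011011→1 (1)
  4  10110111→1 (1)
  5  01101111→0 (0)
  6  11011110→1 (1)
  7  10111101→1 (0)
  8  01111010→0 (1)
  9  11110101→1 (1)
 10  11101011→1 (1)
 11  11010111→1 (0)
 12  10101110→1 (1)
 13  01011101→0 (0)
 14  10111010→1 (0)
 15  01110100→0 (0)
 16  11101000→1 (1)
 17  11010001→1 (0)
 18  10100010→1 (0)
 19  01000100→0 (0)
 20  10001000→1 (0)
 21  00010000→0 (1)
 22  00100001→0 (1)
 23  01000011→0 (0)
 24  10000110→1 (1)
 25  00001101→0 (1)
 26  00011011→0 (0)
 27  00110110→0 (0)
 28  01101100→0 (0)
 29  11011000→1 (1)
 30  10110001→1 (1)
 31  01100011→0 (1)
 32  11000111→1 (1)
 33  10001111→1 (0)
 34  00011110→0 (0)
 35  00111100→0 (1)
 36  01111001→0 (1)
 37  11110011→1 (1)
 38  11100111→1 (0)
 39  11001110→1 (0)
 40  10011100→1 (1)
 41  00111001→0 (1)
 42  01110011→0 (0)
 43  11100110→1 (0)
 44  11001100→1 (0)
 45  10011000→1 (1)
 46  00110001→0 (0)
 47  01100010→0 (1)
 48  11000101→1 (1)
 49  10001011→1 (0)
 50  00010110→0 (1)
 51  00101101→0 (0)
 52  01011010→0 (0)
 53  10110100→1 (1)
 54  01101001→0 (0)
 55  11010010→1 (0)
 56  10100100→1 (0)
 57  01001000→0 (1)
 58  10010001→1 (0)
 59  00100010→0 (1)
 60  01000101→0 (0)
 61  10001010→1 (0)
 62  00010100→0 (1)
 63  00101001→0 (0)
 64  01010010→0 (1)
 65  10100101→1 (0)
 66  01001010→0 (1)
 67  10010101→1 (0)
 68  00101010→0 (0)
 69  01010100→0 (1)
 70  10101001→1 (1)
 71  01010011→0 (1)
 72  10100111→1 (0)
 73  01001110→0 (1)
 74  10011101→1 (1)
 75  00111011→0 (1)
 76  01110111→0 (0)
 77  11101110→1 (1)
 78  11011101→1 (1)
 79  10111011→1 (0)
 80  01110110→0 (0)
 81  11101100→1 (1)
 82  11011001→1 (1)
 83  10110011→1 (1)
 84  01100111→0 (1)
 85  11001111→1 (0)
 86  10011110→1 (1)
 87  00111101→0 (1)
 88  01111011→0 (1)
 89  11110111→1 (1)
 90  11101111→1 (1)
 91  11011111→1 (1)

11111011011110101110100010000110110001111001110011000101101001000101001010100111011101100111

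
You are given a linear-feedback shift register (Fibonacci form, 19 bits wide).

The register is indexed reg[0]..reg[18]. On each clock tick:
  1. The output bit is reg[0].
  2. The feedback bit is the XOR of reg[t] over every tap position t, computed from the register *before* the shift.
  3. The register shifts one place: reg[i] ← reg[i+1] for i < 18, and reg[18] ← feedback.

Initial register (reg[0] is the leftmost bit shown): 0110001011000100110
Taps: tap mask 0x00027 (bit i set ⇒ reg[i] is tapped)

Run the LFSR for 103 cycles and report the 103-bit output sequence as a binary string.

0110001011000100110011101001100011110111010110101000010111111010101001001101011000111100100111001010010

tick  register→output (feedback)
  0  0110001011000100110→0 (0)
  1  1100010110001001100→1 (1)
  2  1000101100010011001→1 (1)
  3  0001011000100110011→0 (1)
  4  0010110001001100111→0 (0)
  5  0101100010011001110→0 (1)
  6  1011000100110011101→1 (0)
  7  0110001001100111010→0 (0)
  8  1100010011001110100→1 (1)
  9  1000100110011101001→1 (1)
 10  0001001100111010011→0 (0)
 11  0010011001110100110→0 (0)
 12  0100110011101001100→0 (0)
 13  1001100111010011000→1 (1)
 14  0011001110100110001→0 (1)
 15  0110011101001100011→0 (1)
 16  1100111010011000111→1 (1)
 17  1001110100110001111→1 (0)
 18  0011101001100011110→0 (1)
 19  0111010011000111101→0 (1)
 20  1110100110001111011→1 (1)
 21  1101001100011110111→1 (0)
 22  1010011000111101110→1 (1)
 23  0100110001111011101→0 (0)
 24  1001100011110111010→1 (1)
 25  0011000111101110101→0 (1)
 26  0110001111011101011→0 (0)
 27  1100011110111010110→1 (1)
 28  1000111101110101101→1 (0)
 29  0001111011101011010→0 (1)
 30  0011110111010110101→0 (0)
 31  0111101110101101010→0 (0)
 32  1111011101011010100→1 (0)
 33  1110111010110101000→1 (0)
 34  1101110101101010000→1 (1)
 35  1011101011010100001→1 (0)
 36  0111010110101000010→0 (1)
 37  1110101101010000101→1 (1)
 38  1101011010100001011→1 (1)
 39  1010110101000010111→1 (1)
 40  0101101010000101111→0 (1)
 41  1011010100001011111→1 (1)
 42  0110101000010111111→0 (0)
 43  1101010000101111110→1 (1)
 44  1010100001011111101→1 (0)
 45  0101000010111111010→0 (1)
 46  1010000101111110101→1 (0)
 47  0100001011111101010→0 (1)
 48  1000010111111010101→1 (0)
 49  0000101111110101010→0 (0)
 50  0001011111101010100→0 (1)
 51  0010111111010101001→0 (0)
 52  0101111110101010010→0 (0)
 53  1011111101010100100→1 (1)
 54  0111111010101001001→0 (1)
 55  1111110101010010011→1 (0)
 56  1111101010100100110→1 (1)
 57  1111010101001001101→1 (0)
 58  1110101010010011010→1 (1)
 59  1101010100100110101→1 (1)
 60  1010101001001101011→1 (0)
 61  0101010010011010110→0 (0)
 62  1010100100110101100→1 (0)
 63  0101001001101011000→0 (1)
 64  1010010011010110001→1 (1)
 65  0100100110101100011→0 (1)
 66  1001001101011000111→1 (1)
 67  0010011010110001111→0 (0)
 68  0100110101100011110→0 (0)
 69  1001101011000111100→1 (1)
 70  0011010110001111001→0 (0)
 71  0110101100011110010→0 (0)
 72  1101011000111100100→1 (1)
 73  1010110001111001001→1 (1)
 74  0101100011110010011→0 (1)
 75  1011000111100100111→1 (0)
 76  0110001111001001110→0 (0)
 77  1100011110010011100→1 (1)
 78  1000111100100111001→1 (0)
 79  0001111001001110010→0 (1)
 80  0011110010011100101→0 (0)
 81  0111100100111001010→0 (0)
 82  1111001001110010100→1 (1)
 83  1110010011100101001→1 (0)
 84  1100100111001010010→1 (0)
 85  1001001110010100100→1 (1)
 86  0010011100101001001→0 (0)
 87  0100111001010010010→0 (0)
 88  1001110010100100100→1 (0)
 89  0011100101001001000→0 (1)
 90  0111001010010010001→0 (0)
 91  1110010100100100010→1 (0)
 92  1100101001001000100→1 (0)
 93  1001010010010001000→1 (0)
 94  0010100100100010000→0 (1)
 95  0101001001000100001→0 (1)
 96  1010010010001000011→1 (1)
 97  0100100100010000111→0 (1)
 98  1001001000100001111→1 (1)
 99  0010010001000011111→0 (0)
100  0100100010000111110→0 (1)
101  1001000100001111101→1 (1)
102  0010001000011111011→0 (1)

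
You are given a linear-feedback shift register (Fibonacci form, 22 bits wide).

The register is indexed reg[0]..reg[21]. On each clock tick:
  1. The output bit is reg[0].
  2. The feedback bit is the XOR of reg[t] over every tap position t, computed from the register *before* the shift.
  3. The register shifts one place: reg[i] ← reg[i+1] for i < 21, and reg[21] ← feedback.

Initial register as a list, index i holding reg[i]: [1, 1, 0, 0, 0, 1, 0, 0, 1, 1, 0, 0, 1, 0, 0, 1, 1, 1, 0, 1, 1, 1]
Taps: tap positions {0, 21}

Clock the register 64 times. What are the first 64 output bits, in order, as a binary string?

k : reg_k → out_k, fb_k
0: 1100010011001001110111 → 1, fb=0
1: 1000100110010011101110 → 1, fb=1
2: 0001001100100111011101 → 0, fb=1
3: 0010011001001110111011 → 0, fb=1
4: 0100110010011101110111 → 0, fb=1
5: 1001100100111011101111 → 1, fb=0
6: 0011001001110111011110 → 0, fb=0
7: 0110010011101110111100 → 0, fb=0
8: 1100100111011101111000 → 1, fb=1
9: 1001001110111011110001 → 1, fb=0
10: 0010011101110111100010 → 0, fb=0
11: 0100111011101111000100 → 0, fb=0
12: 1001110111011110001000 → 1, fb=1
13: 0011101110111100010001 → 0, fb=1
14: 0111011101111000100011 → 0, fb=1
15: 1110111011110001000111 → 1, fb=0
16: 1101110111100010001110 → 1, fb=1
17: 1011101111000100011101 → 1, fb=0
18: 0111011110001000111010 → 0, fb=0
19: 1110111100010001110100 → 1, fb=1
20: 1101111000100011101001 → 1, fb=0
21: 1011110001000111010010 → 1, fb=1
22: 0111100010001110100101 → 0, fb=1
23: 1111000100011101001011 → 1, fb=0
24: 1110001000111010010110 → 1, fb=1
25: 1100010001110100101101 → 1, fb=0
26: 1000100011101001011010 → 1, fb=1
27: 0001000111010010110101 → 0, fb=1
28: 0010001110100101101011 → 0, fb=1
29: 0100011101001011010111 → 0, fb=1
30: 1000111010010110101111 → 1, fb=0
31: 0001110100101101011110 → 0, fb=0
32: 0011101001011010111100 → 0, fb=0
33: 0111010010110101111000 → 0, fb=0
34: 1110100101101011110000 → 1, fb=1
35: 1101001011010111100001 → 1, fb=0
36: 1010010110101111000010 → 1, fb=1
37: 0100101101011110000101 → 0, fb=1
38: 1001011010111100001011 → 1, fb=0
39: 0010110101111000010110 → 0, fb=0
40: 0101101011110000101100 → 0, fb=0
41: 1011010111100001011000 → 1, fb=1
42: 0110101111000010110001 → 0, fb=1
43: 1101011110000101100011 → 1, fb=0
44: 1010111100001011000110 → 1, fb=1
45: 0101111000010110001101 → 0, fb=1
46: 1011110000101100011011 → 1, fb=0
47: 0111100001011000110110 → 0, fb=0
48: 1111000010110001101100 → 1, fb=1
49: 1110000101100011011001 → 1, fb=0
50: 1100001011000110110010 → 1, fb=1
51: 1000010110001101100101 → 1, fb=0
52: 0000101100011011001010 → 0, fb=0
53: 0001011000110110010100 → 0, fb=0
54: 0010110001101100101000 → 0, fb=0
55: 0101100011011001010000 → 0, fb=0
56: 1011000110110010100000 → 1, fb=1
57: 0110001101100101000001 → 0, fb=1
58: 1100011011001010000011 → 1, fb=0
59: 1000110110010100000110 → 1, fb=1
60: 0001101100101000001101 → 0, fb=1
61: 0011011001010000011011 → 0, fb=1
62: 0110110010100000110111 → 0, fb=1
63: 1101100101000001101111 → 1, fb=0

1100010011001001110111011110001000111010010110101111000010110001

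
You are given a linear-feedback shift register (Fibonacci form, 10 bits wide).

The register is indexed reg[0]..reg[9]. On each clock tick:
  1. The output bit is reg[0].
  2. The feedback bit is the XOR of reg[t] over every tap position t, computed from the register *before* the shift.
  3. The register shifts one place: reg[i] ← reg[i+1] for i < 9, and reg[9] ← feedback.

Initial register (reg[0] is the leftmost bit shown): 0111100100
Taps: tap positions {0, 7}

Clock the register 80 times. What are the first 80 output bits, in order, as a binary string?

01111001001110010110001000011011111110011100011010100101000010000100101101111101

step | reg (before) | out | fb
   0 | 0111100100 | 0 | 1
   1 | 1111001001 | 1 | 1
   2 | 1110010011 | 1 | 1
   3 | 1100100111 | 1 | 0
   4 | 1001001110 | 1 | 0
   5 | 0010011100 | 0 | 1
   6 | 0100111001 | 0 | 0
   7 | 1001110010 | 1 | 1
   8 | 0011100101 | 0 | 1
   9 | 0111001011 | 0 | 0
  10 | 1110010110 | 1 | 0
  11 | 1100101100 | 1 | 0
  12 | 1001011000 | 1 | 1
  13 | 0010110001 | 0 | 0
  14 | 0101100010 | 0 | 0
  15 | 1011000100 | 1 | 0
  16 | 0110001000 | 0 | 0
  17 | 1100010000 | 1 | 1
  18 | 1000100001 | 1 | 1
  19 | 0001000011 | 0 | 0
  20 | 0010000110 | 0 | 1
  21 | 0100001101 | 0 | 1
  22 | 1000011011 | 1 | 1
  23 | 0000110111 | 0 | 1
  24 | 0001101111 | 0 | 1
  25 | 0011011111 | 0 | 1
  26 | 0110111111 | 0 | 1
  27 | 1101111111 | 1 | 0
  28 | 1011111110 | 1 | 0
  29 | 0111111100 | 0 | 1
  30 | 1111111001 | 1 | 1
  31 | 1111110011 | 1 | 1
  32 | 1111100111 | 1 | 0
  33 | 1111001110 | 1 | 0
  34 | 1110011100 | 1 | 0
  35 | 1100111000 | 1 | 1
  36 | 1001110001 | 1 | 1
  37 | 0011100011 | 0 | 0
  38 | 0111000110 | 0 | 1
  39 | 1110001101 | 1 | 0
  40 | 1100011010 | 1 | 1
  41 | 1000110101 | 1 | 0
  42 | 0001101010 | 0 | 0
  43 | 0011010100 | 0 | 1
  44 | 0110101001 | 0 | 0
  45 | 1101010010 | 1 | 1
  46 | 1010100101 | 1 | 0
  47 | 0101001010 | 0 | 0
  48 | 1010010100 | 1 | 0
  49 | 0100101000 | 0 | 0
  50 | 1001010000 | 1 | 1
  51 | 0010100001 | 0 | 0
  52 | 0101000010 | 0 | 0
  53 | 1010000100 | 1 | 0
  54 | 0100001000 | 0 | 0
  55 | 1000010000 | 1 | 1
  56 | 0000100001 | 0 | 0
  57 | 0001000010 | 0 | 0
  58 | 0010000100 | 0 | 1
  59 | 0100001001 | 0 | 0
  60 | 1000010010 | 1 | 1
  61 | 0000100101 | 0 | 1
  62 | 0001001011 | 0 | 0
  63 | 0010010110 | 0 | 1
  64 | 0100101101 | 0 | 1
  65 | 1001011011 | 1 | 1
  66 | 0010110111 | 0 | 1
  67 | 0101101111 | 0 | 1
  68 | 1011011111 | 1 | 0
  69 | 0110111110 | 0 | 1
  70 | 1101111101 | 1 | 0
  71 | 1011111010 | 1 | 1
  72 | 0111110101 | 0 | 1
  73 | 1111101011 | 1 | 1
  74 | 1111010111 | 1 | 0
  75 | 1110101110 | 1 | 0
  76 | 1101011100 | 1 | 0
  77 | 1010111000 | 1 | 1
  78 | 0101110001 | 0 | 0
  79 | 1011100010 | 1 | 1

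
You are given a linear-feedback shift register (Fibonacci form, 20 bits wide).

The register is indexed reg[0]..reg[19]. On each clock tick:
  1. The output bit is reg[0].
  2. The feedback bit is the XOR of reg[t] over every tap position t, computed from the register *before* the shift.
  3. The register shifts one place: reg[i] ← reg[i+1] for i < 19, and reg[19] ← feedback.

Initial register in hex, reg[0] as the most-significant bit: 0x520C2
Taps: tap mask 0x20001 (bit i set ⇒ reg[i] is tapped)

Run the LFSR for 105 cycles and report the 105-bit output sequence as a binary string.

k : reg_k → out_k, fb_k
0: 01010010000011000010 → 0, fb=0
1: 10100100000110000100 → 1, fb=0
2: 01001000001100001000 → 0, fb=0
3: 10010000011000010000 → 1, fb=1
4: 00100000110000100001 → 0, fb=0
5: 01000001100001000010 → 0, fb=0
6: 10000011000010000100 → 1, fb=0
7: 00000110000100001000 → 0, fb=0
8: 00001100001000010000 → 0, fb=0
9: 00011000010000100000 → 0, fb=0
10: 00110000100001000000 → 0, fb=0
11: 01100001000010000000 → 0, fb=0
12: 11000010000100000000 → 1, fb=1
13: 10000100001000000001 → 1, fb=1
14: 00001000010000000011 → 0, fb=0
15: 00010000100000000110 → 0, fb=1
16: 00100001000000001101 → 0, fb=1
17: 01000010000000011011 → 0, fb=0
18: 10000100000000110110 → 1, fb=0
19: 00001000000001101100 → 0, fb=1
20: 00010000000011011001 → 0, fb=0
21: 00100000000110110010 → 0, fb=0
22: 01000000001101100100 → 0, fb=1
23: 10000000011011001001 → 1, fb=1
24: 00000000110110010011 → 0, fb=0
25: 00000001101100100110 → 0, fb=1
26: 00000011011001001101 → 0, fb=1
27: 00000110110010011011 → 0, fb=0
28: 00001101100100110110 → 0, fb=1
29: 00011011001001101101 → 0, fb=1
30: 00110110010011011011 → 0, fb=0
31: 01101100100110110110 → 0, fb=1
32: 11011001001101101101 → 1, fb=0
33: 10110010011011011010 → 1, fb=1
34: 01100100110110110101 → 0, fb=1
35: 11001001101101101011 → 1, fb=1
36: 10010011011011010111 → 1, fb=0
37: 00100110110110101110 → 0, fb=1
38: 01001101101101011101 → 0, fb=1
39: 10011011011010111011 → 1, fb=1
40: 00110110110101110111 → 0, fb=1
41: 01101101101011101111 → 0, fb=1
42: 11011011010111011111 → 1, fb=0
43: 10110110101110111110 → 1, fb=0
44: 01101101011101111100 → 0, fb=1
45: 11011010111011111001 → 1, fb=1
46: 10110101110111110011 → 1, fb=1
47: 01101011101111100111 → 0, fb=1
48: 11010111011111001111 → 1, fb=0
49: 10101110111110011110 → 1, fb=0
50: 01011101111100111100 → 0, fb=1
51: 10111011111001111001 → 1, fb=1
52: 01110111110011110011 → 0, fb=0
53: 11101111100111100110 → 1, fb=0
54: 11011111001111001100 → 1, fb=0
55: 10111110011110011000 → 1, fb=1
56: 01111100111100110001 → 0, fb=0
57: 11111001111001100010 → 1, fb=1
58: 11110011110011000101 → 1, fb=0
59: 11100111100110001010 → 1, fb=1
60: 11001111001100010101 → 1, fb=0
61: 10011110011000101010 → 1, fb=1
62: 00111100110001010101 → 0, fb=1
63: 01111001100010101011 → 0, fb=0
64: 11110011000101010110 → 1, fb=0
65: 11100110001010101100 → 1, fb=0
66: 11001100010101011000 → 1, fb=1
67: 10011000101010110001 → 1, fb=1
68: 00110001010101100011 → 0, fb=0
69: 01100010101011000110 → 0, fb=1
70: 11000101010110001101 → 1, fb=0
71: 10001010101100011010 → 1, fb=1
72: 00010101011000110101 → 0, fb=1
73: 00101010110001101011 → 0, fb=0
74: 01010101100011010110 → 0, fb=1
75: 10101011000110101101 → 1, fb=0
76: 01010110001101011010 → 0, fb=0
77: 10101100011010110100 → 1, fb=0
78: 01011000110101101000 → 0, fb=0
79: 10110001101011010000 → 1, fb=1
80: 01100011010110100001 → 0, fb=0
81: 11000110101101000010 → 1, fb=1
82: 10001101011010000101 → 1, fb=0
83: 00011010110100001010 → 0, fb=0
84: 00110101101000010100 → 0, fb=1
85: 01101011010000101001 → 0, fb=0
86: 11010110100001010010 → 1, fb=1
87: 10101101000010100101 → 1, fb=0
88: 01011010000101001010 → 0, fb=0
89: 10110100001010010100 → 1, fb=0
90: 01101000010100101000 → 0, fb=0
91: 11010000101001010000 → 1, fb=1
92: 10100001010010100001 → 1, fb=1
93: 01000010100101000011 → 0, fb=0
94: 10000101001010000110 → 1, fb=0
95: 00001010010100001100 → 0, fb=1
96: 00010100101000011001 → 0, fb=0
97: 00101001010000110010 → 0, fb=0
98: 01010010100001100100 → 0, fb=1
99: 10100101000011001001 → 1, fb=1
100: 01001010000110010011 → 0, fb=0
101: 10010100001100100110 → 1, fb=0
102: 00101000011001001100 → 0, fb=1
103: 01010000110010011001 → 0, fb=0
104: 10100001100100110010 → 1, fb=1

010100100000110000100001000000001101100100110110110101110111110011110011000101010110001101011010000101001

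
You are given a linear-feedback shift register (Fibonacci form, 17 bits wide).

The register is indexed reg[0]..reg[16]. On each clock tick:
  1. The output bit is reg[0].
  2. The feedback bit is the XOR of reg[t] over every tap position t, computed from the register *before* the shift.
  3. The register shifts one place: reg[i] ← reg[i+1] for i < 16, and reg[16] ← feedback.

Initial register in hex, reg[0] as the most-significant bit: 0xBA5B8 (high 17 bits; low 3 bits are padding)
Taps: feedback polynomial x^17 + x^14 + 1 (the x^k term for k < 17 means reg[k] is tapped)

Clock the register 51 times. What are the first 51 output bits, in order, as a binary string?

tick  register→output (feedback)
  0  10111010010110111→1 (0)
  1  01110100101101110→0 (1)
  2  11101001011011101→1 (0)
  3  11010010110111010→1 (1)
  4  10100101101110101→1 (0)
  5  01001011011101010→0 (0)
  6  10010110111010100→1 (0)
  7  00101101110101000→0 (0)
  8  01011011101010000→0 (0)
  9  10110111010100000→1 (1)
 10  01101110101000001→0 (0)
 11  11011101010000010→1 (1)
 12  10111010100000101→1 (0)
 13  01110101000001010→0 (0)
 14  11101010000010100→1 (0)
 15  11010100000101000→1 (1)
 16  10101000001010001→1 (1)
 17  01010000010100011→0 (0)
 18  10100000101000110→1 (0)
 19  01000001010001100→0 (1)
 20  10000010100011001→1 (1)
 21  00000101000110011→0 (0)
 22  00001010001100110→0 (1)
 23  00010100011001101→0 (1)
 24  00101000110011011→0 (0)
 25  01010001100110110→0 (1)
 26  10100011001101101→1 (0)
 27  01000110011011010→0 (0)
 28  10001100110110100→1 (0)
 29  00011001101101000→0 (0)
 30  00110011011010000→0 (0)
 31  01100110110100000→0 (0)
 32  11001101101000000→1 (1)
 33  10011011010000001→1 (1)
 34  00110110100000011→0 (0)
 35  01101101000000110→0 (1)
 36  11011010000001101→1 (0)
 37  10110100000011010→1 (1)
 38  01101000000110101→0 (1)
 39  11010000001101011→1 (1)
 40  10100000011010111→1 (0)
 41  01000000110101110→0 (1)
 42  10000001101011101→1 (0)
 43  00000011010111010→0 (0)
 44  00000110101110100→0 (1)
 45  00001101011101001→0 (0)
 46  00011010111010010→0 (0)
 47  00110101110100100→0 (1)
 48  01101011101001001→0 (0)
 49  11010111010010010→1 (1)
 50  10101110100100101→1 (0)

101110100101101110101000001010001100110110100000011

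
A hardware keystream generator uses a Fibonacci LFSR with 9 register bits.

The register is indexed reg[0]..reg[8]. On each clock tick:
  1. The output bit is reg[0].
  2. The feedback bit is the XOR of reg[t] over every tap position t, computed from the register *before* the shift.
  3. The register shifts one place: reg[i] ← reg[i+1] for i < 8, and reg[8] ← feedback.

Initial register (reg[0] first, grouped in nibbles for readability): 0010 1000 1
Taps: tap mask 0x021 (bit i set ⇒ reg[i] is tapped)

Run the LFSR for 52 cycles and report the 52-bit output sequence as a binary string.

step | reg (before) | out | fb
   0 | 001010001 | 0 | 0
   1 | 010100010 | 0 | 0
   2 | 101000100 | 1 | 1
   3 | 010001001 | 0 | 1
   4 | 100010011 | 1 | 1
   5 | 000100111 | 0 | 0
   6 | 001001110 | 0 | 1
   7 | 010011101 | 0 | 1
   8 | 100111011 | 1 | 0
   9 | 001110110 | 0 | 0
  10 | 011101100 | 0 | 1
  11 | 111011001 | 1 | 0
  12 | 110110010 | 1 | 1
  13 | 101100101 | 1 | 1
  14 | 011001011 | 0 | 1
  15 | 110010111 | 1 | 1
  16 | 100101111 | 1 | 0
  17 | 001011110 | 0 | 1
  18 | 010111101 | 0 | 1
  19 | 101111011 | 1 | 0
  20 | 011110110 | 0 | 0
  21 | 111101100 | 1 | 0
  22 | 111011000 | 1 | 0
  23 | 110110000 | 1 | 1
  24 | 101100001 | 1 | 1
  25 | 011000011 | 0 | 0
  26 | 110000110 | 1 | 1
  27 | 100001101 | 1 | 0
  28 | 000011010 | 0 | 1
  29 | 000110101 | 0 | 0
  30 | 001101010 | 0 | 1
  31 | 011010101 | 0 | 0
  32 | 110101010 | 1 | 0
  33 | 101010100 | 1 | 1
  34 | 010101001 | 0 | 1
  35 | 101010011 | 1 | 1
  36 | 010100111 | 0 | 0
  37 | 101001110 | 1 | 0
  38 | 010011100 | 0 | 1
  39 | 100111001 | 1 | 0
  40 | 001110010 | 0 | 0
  41 | 011100100 | 0 | 0
  42 | 111001000 | 1 | 0
  43 | 110010000 | 1 | 1
  44 | 100100001 | 1 | 1
  45 | 001000011 | 0 | 0
  46 | 010000110 | 0 | 0
  47 | 100001100 | 1 | 0
  48 | 000011000 | 0 | 1
  49 | 000110001 | 0 | 0
  50 | 001100010 | 0 | 0
  51 | 011000100 | 0 | 0

0010100010011101100101111011000011010101001110010000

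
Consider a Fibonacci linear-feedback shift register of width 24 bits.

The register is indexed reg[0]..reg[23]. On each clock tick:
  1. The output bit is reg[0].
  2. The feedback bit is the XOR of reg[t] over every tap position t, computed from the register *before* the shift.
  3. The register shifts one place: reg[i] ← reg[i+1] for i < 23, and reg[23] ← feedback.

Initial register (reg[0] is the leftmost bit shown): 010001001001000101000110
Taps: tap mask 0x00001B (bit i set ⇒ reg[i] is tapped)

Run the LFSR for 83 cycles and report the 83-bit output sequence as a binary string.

tick  register→output (feedback)
  0  010001001001000101000110→0 (1)
  1  100010010010001010001101→1 (0)
  2  000100100100010100011010→0 (1)
  3  001001001000101000110101→0 (0)
  4  010010010001010001101010→0 (0)
  5  100100100010100011010100→1 (0)
  6  001001000101000110101000→0 (0)
  7  010010001010001101010000→0 (0)
  8  100100010100011010100000→1 (0)
  9  001000101000110101000000→0 (0)
 10  010001010001101010000000→0 (1)
 11  100010100011010100000001→1 (0)
 12  000101000110101000000010→0 (1)
 13  001010001101010000000101→0 (1)
 14  010100011010100000001011→0 (0)
 15  101000110101000000010110→1 (1)
 16  010001101010000000101101→0 (1)
 17  100011010100000001011011→1 (0)
 18  000110101000000010110110→0 (0)
 19  001101010000000101101100→0 (1)
 20  011010100000001011011001→0 (0)
 21  110101000000010110110010→1 (1)
 22  101010000000101101100101→1 (0)
 23  010100000001011011001010→0 (0)
 24  101000000010110110010100→1 (1)
 25  010000000101101100101001→0 (1)
 26  100000001011011001010011→1 (1)
 27  000000010110110010100111→0 (0)
 28  000000101101100101001110→0 (0)
 29  000001011011001010011100→0 (0)
 30  000010110110010100111000→0 (1)
 31  000101101100101001110001→0 (1)
 32  001011011001010011100011→0 (1)
 33  010110110010100111000111→0 (1)
 34  101101100101001110001111→1 (0)
 35  011011001010011100011110→0 (0)
 36  110110010100111000111100→1 (0)
 37  101100101001110001111000→1 (0)
 38  011001010011100011110000→0 (1)
 39  110010100111000111100001→1 (1)
 40  100101001110001111000011→1 (0)
 41  001010011100011110000110→0 (1)
 42  010100111000111100001101→0 (0)
 43  101001110001111000011010→1 (1)
 44  010011100011110000110101→0 (0)
 45  100111000111100001101010→1 (1)
 46  001110001111000011010101→0 (0)
 47  011100011110000110101010→0 (0)
 48  111000111100001101010100→1 (0)
 49  110001111000011010101000→1 (0)
 50  100011110000110101010000→1 (0)
 51  000111100001101010100000→0 (0)
 52  001111000011010101000000→0 (0)
 53  011110000110101010000000→0 (1)
 54  111100001101010100000001→1 (1)
 55  111000011010101000000011→1 (0)
 56  110000110101010000000110→1 (0)
 57  100001101010100000001100→1 (1)
 58  000011010101000000011001→0 (1)
 59  000110101010000000110011→0 (0)
 60  001101010100000001100110→0 (1)
 61  011010101000000011001101→0 (0)
 62  110101010000000110011010→1 (1)
 63  101010100000001100110101→1 (0)
 64  010101000000011001101010→0 (0)
 65  101010000000110011010100→1 (0)
 66  010100000001100110101000→0 (0)
 67  101000000011001101010000→1 (1)
 68  010000000110011010100001→0 (1)
 69  100000001100110101000011→1 (1)
 70  000000011001101010000111→0 (0)
 71  000000110011010100001110→0 (0)
 72  000001100110101000011100→0 (0)
 73  000011001101010000111000→0 (1)
 74  000110011010100001110001→0 (0)
 75  001100110101000011100010→0 (1)
 76  011001101010000111000101→0 (1)
 77  110011010100001110001011→1 (1)
 78  100110101000011100010111→1 (1)
 79  001101010000111000101111→0 (1)
 80  011010100001110001011111→0 (0)
 81  110101000011100010111110→1 (1)
 82  101010000111000101111101→1 (0)

01000100100100010100011010100000001011011001010011100011110000110101010000000110011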